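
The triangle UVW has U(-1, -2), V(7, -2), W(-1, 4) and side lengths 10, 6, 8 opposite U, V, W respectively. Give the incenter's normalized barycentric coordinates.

The incenter has barycentric coordinates proportional to the opposite side lengths: (10 : 6 : 8).
Normalizing by 10+6+8 = 24 gives (5/12, 1/4, 1/3).

(5/12, 1/4, 1/3)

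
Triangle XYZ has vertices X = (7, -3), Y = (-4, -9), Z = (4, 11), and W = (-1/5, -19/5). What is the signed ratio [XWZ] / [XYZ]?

3/5

[XYZ] = ½·(7·(-9−11) + (-4)·(11−(-3)) + 4·(-3−(-9))) = ½·(-140 − 56 + 24) = -86.
[XWZ] = ½·(7·(-19/5−11) + (-1/5)·(11−(-3)) + 4·(-3−(-19/5))) = ½·(-518/5 − 14/5 + 16/5) = -258/5, so the ratio is (-258/5)/(-86) = 3/5.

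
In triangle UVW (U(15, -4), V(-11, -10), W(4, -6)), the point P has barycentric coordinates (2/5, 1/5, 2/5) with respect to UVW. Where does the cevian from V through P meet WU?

(19/2, -5)

Line VP meets WU where the V-coordinate vanishes; zeroing P's V-weight and renormalizing leaves W, U-weights 2/5 : 2/5 → (1/2, 1/2).
So Q = (1/2)·W + (1/2)·U = (19/2, -5).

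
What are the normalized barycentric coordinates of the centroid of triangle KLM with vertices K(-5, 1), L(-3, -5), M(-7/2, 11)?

The centroid is the average of the vertices, so each weight is 1/3.

(1/3, 1/3, 1/3)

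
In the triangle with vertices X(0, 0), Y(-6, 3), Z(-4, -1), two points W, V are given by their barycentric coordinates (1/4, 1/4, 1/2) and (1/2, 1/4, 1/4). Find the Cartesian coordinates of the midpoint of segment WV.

Barycentric coordinates of the midpoint are the average: (3/8, 1/4, 3/8).
Converting: (3/8)·X + (1/4)·Y + (3/8)·Z = (-3, 3/8).

(-3, 3/8)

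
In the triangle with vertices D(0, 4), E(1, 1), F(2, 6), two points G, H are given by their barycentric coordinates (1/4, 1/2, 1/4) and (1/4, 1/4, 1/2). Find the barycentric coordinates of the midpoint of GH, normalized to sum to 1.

(1/4, 3/8, 3/8)

Since both coordinate triples sum to 1, the midpoint's barycentrics are the componentwise average.
(1/4+1/4)/2 = 1/4; similarly 3/8 and 3/8.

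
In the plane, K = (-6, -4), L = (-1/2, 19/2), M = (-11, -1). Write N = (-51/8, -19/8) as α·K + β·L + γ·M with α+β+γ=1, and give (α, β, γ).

Signed area of the reference triangle: [KLM] = ½·((-6)·(19/2−(-1)) + (-1/2)·(-1−(-4)) + (-11)·(-4−(19/2))) = ½·(-63 − 3/2 + 297/2) = 42.
[NLM] = ½·((-51/8)·(19/2−(-1)) + (-1/2)·(-1−(-19/8)) + (-11)·(-19/8−(19/2))) = ½·(-1071/16 − 11/16 + 1045/8) = 63/2, so the K-coordinate is (63/2)/42 = 3/4.
[KNM] = ½·((-6)·(-19/8−(-1)) + (-51/8)·(-1−(-4)) + (-11)·(-4−(-19/8))) = ½·(33/4 − 153/8 + 143/8) = 7/2, so the L-coordinate is 1/12.
[KLN] = ½·((-6)·(19/2−(-19/8)) + (-1/2)·(-19/8−(-4)) + (-51/8)·(-4−(19/2))) = ½·(-285/4 − 13/16 + 1377/16) = 7, so the M-coordinate is 1/6.

(3/4, 1/12, 1/6)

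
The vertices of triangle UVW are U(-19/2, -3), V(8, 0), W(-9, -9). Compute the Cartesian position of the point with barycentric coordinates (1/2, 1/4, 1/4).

(-5, -15/4)

P = (1/2)·U + (1/4)·V + (1/4)·W.
x-coordinate: (1/2)·(-19/2) + (1/4)·8 + (1/4)·(-9) = -5.
y-coordinate: (1/2)·(-3) + (1/4)·0 + (1/4)·(-9) = -15/4.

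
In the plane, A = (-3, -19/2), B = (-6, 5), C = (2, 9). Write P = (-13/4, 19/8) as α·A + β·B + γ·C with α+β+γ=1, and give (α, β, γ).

(1/4, 1/2, 1/4)

Signed area of the reference triangle: [ABC] = ½·((-3)·(5−9) + (-6)·(9−(-19/2)) + 2·(-19/2−5)) = ½·(12 − 111 − 29) = -64.
[PBC] = ½·((-13/4)·(5−9) + (-6)·(9−(19/8)) + 2·(19/8−5)) = ½·(13 − 159/4 − 21/4) = -16, so the A-coordinate is (-16)/(-64) = 1/4.
[APC] = ½·((-3)·(19/8−9) + (-13/4)·(9−(-19/2)) + 2·(-19/2−(19/8))) = ½·(159/8 − 481/8 − 95/4) = -32, so the B-coordinate is 1/2.
[ABP] = ½·((-3)·(5−(19/8)) + (-6)·(19/8−(-19/2)) + (-13/4)·(-19/2−5)) = ½·(-63/8 − 285/4 + 377/8) = -16, so the C-coordinate is 1/4.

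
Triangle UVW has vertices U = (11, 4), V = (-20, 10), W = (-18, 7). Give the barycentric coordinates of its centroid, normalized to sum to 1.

The centroid is the average of the vertices, so each weight is 1/3.

(1/3, 1/3, 1/3)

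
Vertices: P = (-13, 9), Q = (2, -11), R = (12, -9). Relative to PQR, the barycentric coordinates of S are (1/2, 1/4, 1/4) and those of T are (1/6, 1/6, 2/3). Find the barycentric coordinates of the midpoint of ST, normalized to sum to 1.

Since both coordinate triples sum to 1, the midpoint's barycentrics are the componentwise average.
(1/2+1/6)/2 = 1/3; similarly 5/24 and 11/24.

(1/3, 5/24, 11/24)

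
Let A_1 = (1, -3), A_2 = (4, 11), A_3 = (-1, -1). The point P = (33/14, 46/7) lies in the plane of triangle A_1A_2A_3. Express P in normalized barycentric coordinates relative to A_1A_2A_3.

(1/14, 9/14, 2/7)

Signed area of the reference triangle: [A_1A_2A_3] = ½·(1·(11−(-1)) + 4·(-1−(-3)) + (-1)·(-3−11)) = ½·(12 + 8 + 14) = 17.
[PA_2A_3] = ½·((33/14)·(11−(-1)) + 4·(-1−(46/7)) + (-1)·(46/7−11)) = ½·(198/7 − 212/7 + 31/7) = 17/14, so the A_1-coordinate is (17/14)/17 = 1/14.
[A_1PA_3] = ½·(1·(46/7−(-1)) + (33/14)·(-1−(-3)) + (-1)·(-3−(46/7))) = ½·(53/7 + 33/7 + 67/7) = 153/14, so the A_2-coordinate is 9/14.
[A_1A_2P] = ½·(1·(11−(46/7)) + 4·(46/7−(-3)) + (33/14)·(-3−11)) = ½·(31/7 + 268/7 − 33) = 34/7, so the A_3-coordinate is 2/7.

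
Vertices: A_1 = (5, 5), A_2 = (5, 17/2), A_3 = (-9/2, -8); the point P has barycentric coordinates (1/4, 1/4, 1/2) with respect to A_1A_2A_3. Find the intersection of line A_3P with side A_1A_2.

Line A_3P meets A_1A_2 where the A_3-coordinate vanishes; zeroing P's A_3-weight and renormalizing leaves A_1, A_2-weights 1/4 : 1/4 → (1/2, 1/2).
So Q = (1/2)·A_1 + (1/2)·A_2 = (5, 27/4).

(5, 27/4)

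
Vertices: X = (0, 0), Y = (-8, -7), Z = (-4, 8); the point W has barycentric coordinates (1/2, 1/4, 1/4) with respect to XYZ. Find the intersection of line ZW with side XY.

(-8/3, -7/3)

Line ZW meets XY where the Z-coordinate vanishes; zeroing W's Z-weight and renormalizing leaves X, Y-weights 1/2 : 1/4 → (2/3, 1/3).
So V = (2/3)·X + (1/3)·Y = (-8/3, -7/3).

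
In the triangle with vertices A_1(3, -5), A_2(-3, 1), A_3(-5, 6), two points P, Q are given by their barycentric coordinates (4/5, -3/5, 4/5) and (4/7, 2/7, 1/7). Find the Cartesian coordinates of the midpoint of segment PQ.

(6/35, -53/70)

Barycentric coordinates of the midpoint are the average: (24/35, -11/70, 33/70).
Converting: (24/35)·A_1 + (-11/70)·A_2 + (33/70)·A_3 = (6/35, -53/70).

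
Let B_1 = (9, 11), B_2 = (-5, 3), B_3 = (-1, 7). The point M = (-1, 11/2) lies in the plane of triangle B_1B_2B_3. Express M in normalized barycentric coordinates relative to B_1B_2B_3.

Signed area of the reference triangle: [B_1B_2B_3] = ½·(9·(3−7) + (-5)·(7−11) + (-1)·(11−3)) = ½·(-36 + 20 − 8) = -12.
[MB_2B_3] = ½·((-1)·(3−7) + (-5)·(7−(11/2)) + (-1)·(11/2−3)) = ½·(4 − 15/2 − 5/2) = -3, so the B_1-coordinate is (-3)/(-12) = 1/4.
[B_1MB_3] = ½·(9·(11/2−7) + (-1)·(7−11) + (-1)·(11−(11/2))) = ½·(-27/2 + 4 − 11/2) = -15/2, so the B_2-coordinate is 5/8.
[B_1B_2M] = ½·(9·(3−(11/2)) + (-5)·(11/2−11) + (-1)·(11−3)) = ½·(-45/2 + 55/2 − 8) = -3/2, so the B_3-coordinate is 1/8.
Check: 1/4 + 5/8 + 1/8 = 1.

(1/4, 5/8, 1/8)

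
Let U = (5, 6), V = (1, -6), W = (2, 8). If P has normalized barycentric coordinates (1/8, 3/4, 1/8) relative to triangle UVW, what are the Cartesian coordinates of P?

(13/8, -11/4)

P = (1/8)·U + (3/4)·V + (1/8)·W.
x-coordinate: (1/8)·5 + (3/4)·1 + (1/8)·2 = 13/8.
y-coordinate: (1/8)·6 + (3/4)·(-6) + (1/8)·8 = -11/4.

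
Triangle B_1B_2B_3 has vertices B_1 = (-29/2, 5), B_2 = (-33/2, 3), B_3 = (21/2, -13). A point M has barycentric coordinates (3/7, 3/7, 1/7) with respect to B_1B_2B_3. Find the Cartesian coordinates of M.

M = (3/7)·B_1 + (3/7)·B_2 + (1/7)·B_3.
x-coordinate: (3/7)·(-29/2) + (3/7)·(-33/2) + (1/7)·(21/2) = -165/14.
y-coordinate: (3/7)·5 + (3/7)·3 + (1/7)·(-13) = 11/7.

(-165/14, 11/7)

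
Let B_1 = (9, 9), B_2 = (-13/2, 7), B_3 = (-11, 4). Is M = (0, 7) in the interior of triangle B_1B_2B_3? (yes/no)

Barycentric coordinates of M: (13/25, 2/15, 26/75).
The three coordinates are positive, positive, positive; a point is interior exactly when all three are positive.

yes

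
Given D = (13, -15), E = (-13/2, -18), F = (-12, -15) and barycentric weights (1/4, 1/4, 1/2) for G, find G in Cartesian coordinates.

G = (1/4)·D + (1/4)·E + (1/2)·F.
x-coordinate: (1/4)·13 + (1/4)·(-13/2) + (1/2)·(-12) = -35/8.
y-coordinate: (1/4)·(-15) + (1/4)·(-18) + (1/2)·(-15) = -63/4.

(-35/8, -63/4)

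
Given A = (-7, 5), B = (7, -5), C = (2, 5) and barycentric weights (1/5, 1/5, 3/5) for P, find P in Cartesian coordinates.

P = (1/5)·A + (1/5)·B + (3/5)·C.
x-coordinate: (1/5)·(-7) + (1/5)·7 + (3/5)·2 = 6/5.
y-coordinate: (1/5)·5 + (1/5)·(-5) + (3/5)·5 = 3.

(6/5, 3)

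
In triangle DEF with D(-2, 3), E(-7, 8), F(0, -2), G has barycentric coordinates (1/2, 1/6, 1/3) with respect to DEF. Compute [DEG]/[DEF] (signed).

1/3

The signed ratio [DEG]/[DEF] equals the barycentric coordinate of G at vertex F, which is 1/3.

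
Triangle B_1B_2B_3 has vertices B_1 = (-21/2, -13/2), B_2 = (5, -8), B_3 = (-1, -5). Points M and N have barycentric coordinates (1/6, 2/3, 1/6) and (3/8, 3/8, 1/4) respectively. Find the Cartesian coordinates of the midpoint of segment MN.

(-43/96, -223/32)

Barycentric coordinates of the midpoint are the average: (13/48, 25/48, 5/24).
Converting: (13/48)·B_1 + (25/48)·B_2 + (5/24)·B_3 = (-43/96, -223/32).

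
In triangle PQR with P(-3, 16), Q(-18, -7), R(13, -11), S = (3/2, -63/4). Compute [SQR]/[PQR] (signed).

[PQR] = ½·((-3)·(-7−(-11)) + (-18)·(-11−16) + 13·(16−(-7))) = ½·(-12 + 486 + 299) = 773/2.
[SQR] = ½·((3/2)·(-7−(-11)) + (-18)·(-11−(-63/4)) + 13·(-63/4−(-7))) = ½·(6 − 171/2 − 455/4) = -773/8, so the ratio is (-773/8)/(773/2) = -1/4.

-1/4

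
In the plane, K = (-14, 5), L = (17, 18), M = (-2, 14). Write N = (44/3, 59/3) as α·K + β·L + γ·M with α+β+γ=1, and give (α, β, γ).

(-1/3, 2/3, 2/3)

Signed area of the reference triangle: [KLM] = ½·((-14)·(18−14) + 17·(14−5) + (-2)·(5−18)) = ½·(-56 + 153 + 26) = 123/2.
[NLM] = ½·((44/3)·(18−14) + 17·(14−(59/3)) + (-2)·(59/3−18)) = ½·(176/3 − 289/3 − 10/3) = -41/2, so the K-coordinate is (-41/2)/(123/2) = -1/3.
[KNM] = ½·((-14)·(59/3−14) + (44/3)·(14−5) + (-2)·(5−(59/3))) = ½·(-238/3 + 132 + 88/3) = 41, so the L-coordinate is 2/3.
[KLN] = ½·((-14)·(18−(59/3)) + 17·(59/3−5) + (44/3)·(5−18)) = ½·(70/3 + 748/3 − 572/3) = 41, so the M-coordinate is 2/3.
Check: -1/3 + 2/3 + 2/3 = 1.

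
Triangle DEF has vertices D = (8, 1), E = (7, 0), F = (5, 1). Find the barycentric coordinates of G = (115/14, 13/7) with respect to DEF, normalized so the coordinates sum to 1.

Signed area of the reference triangle: [DEF] = ½·(8·(0−1) + 7·(1−1) + 5·(1−0)) = ½·(-8 + 0 + 5) = -3/2.
[GEF] = ½·((115/14)·(0−1) + 7·(1−(13/7)) + 5·(13/7−0)) = ½·(-115/14 − 6 + 65/7) = -69/28, so the D-coordinate is (-69/28)/(-3/2) = 23/14.
[DGF] = ½·(8·(13/7−1) + (115/14)·(1−1) + 5·(1−(13/7))) = ½·(48/7 + 0 − 30/7) = 9/7, so the E-coordinate is -6/7.
[DEG] = ½·(8·(0−(13/7)) + 7·(13/7−1) + (115/14)·(1−0)) = ½·(-104/7 + 6 + 115/14) = -9/28, so the F-coordinate is 3/14.
Check: 23/14 − 6/7 + 3/14 = 1.

(23/14, -6/7, 3/14)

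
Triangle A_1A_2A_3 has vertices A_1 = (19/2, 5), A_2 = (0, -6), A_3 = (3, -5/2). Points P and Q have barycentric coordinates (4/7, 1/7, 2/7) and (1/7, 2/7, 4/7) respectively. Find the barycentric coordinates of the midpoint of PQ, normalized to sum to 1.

Since both coordinate triples sum to 1, the midpoint's barycentrics are the componentwise average.
(4/7+1/7)/2 = 5/14; similarly 3/14 and 3/7.

(5/14, 3/14, 3/7)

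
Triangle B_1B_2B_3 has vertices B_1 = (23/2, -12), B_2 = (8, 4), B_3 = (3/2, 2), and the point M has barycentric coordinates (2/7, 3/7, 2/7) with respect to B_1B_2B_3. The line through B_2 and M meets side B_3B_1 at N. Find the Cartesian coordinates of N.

(13/2, -5)

Line B_2M meets B_3B_1 where the B_2-coordinate vanishes; zeroing M's B_2-weight and renormalizing leaves B_3, B_1-weights 2/7 : 2/7 → (1/2, 1/2).
So N = (1/2)·B_3 + (1/2)·B_1 = (13/2, -5).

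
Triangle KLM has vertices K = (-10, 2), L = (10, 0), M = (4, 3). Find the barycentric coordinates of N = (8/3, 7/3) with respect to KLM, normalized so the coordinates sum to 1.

Signed area of the reference triangle: [KLM] = ½·((-10)·(0−3) + 10·(3−2) + 4·(2−0)) = ½·(30 + 10 + 8) = 24.
[NLM] = ½·((8/3)·(0−3) + 10·(3−(7/3)) + 4·(7/3−0)) = ½·(-8 + 20/3 + 28/3) = 4, so the K-coordinate is 4/24 = 1/6.
[KNM] = ½·((-10)·(7/3−3) + (8/3)·(3−2) + 4·(2−(7/3))) = ½·(20/3 + 8/3 − 4/3) = 4, so the L-coordinate is 1/6.
[KLN] = ½·((-10)·(0−(7/3)) + 10·(7/3−2) + (8/3)·(2−0)) = ½·(70/3 + 10/3 + 16/3) = 16, so the M-coordinate is 2/3.

(1/6, 1/6, 2/3)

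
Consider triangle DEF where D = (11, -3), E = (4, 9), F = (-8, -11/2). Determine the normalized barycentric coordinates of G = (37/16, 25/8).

(3/16, 9/16, 1/4)

Signed area of the reference triangle: [DEF] = ½·(11·(9−(-11/2)) + 4·(-11/2−(-3)) + (-8)·(-3−9)) = ½·(319/2 − 10 + 96) = 491/4.
[GEF] = ½·((37/16)·(9−(-11/2)) + 4·(-11/2−(25/8)) + (-8)·(25/8−9)) = ½·(1073/32 − 69/2 + 47) = 1473/64, so the D-coordinate is (1473/64)/(491/4) = 3/16.
[DGF] = ½·(11·(25/8−(-11/2)) + (37/16)·(-11/2−(-3)) + (-8)·(-3−(25/8))) = ½·(759/8 − 185/32 + 49) = 4419/64, so the E-coordinate is 9/16.
[DEG] = ½·(11·(9−(25/8)) + 4·(25/8−(-3)) + (37/16)·(-3−9)) = ½·(517/8 + 49/2 − 111/4) = 491/16, so the F-coordinate is 1/4.
Check: 3/16 + 9/16 + 1/4 = 1.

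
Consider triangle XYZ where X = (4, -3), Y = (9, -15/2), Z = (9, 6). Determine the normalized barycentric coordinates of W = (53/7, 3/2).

Signed area of the reference triangle: [XYZ] = ½·(4·(-15/2−6) + 9·(6−(-3)) + 9·(-3−(-15/2))) = ½·(-54 + 81 + 81/2) = 135/4.
[WYZ] = ½·((53/7)·(-15/2−6) + 9·(6−(3/2)) + 9·(3/2−(-15/2))) = ½·(-1431/14 + 81/2 + 81) = 135/14, so the X-coordinate is (135/14)/(135/4) = 2/7.
[XWZ] = ½·(4·(3/2−6) + (53/7)·(6−(-3)) + 9·(-3−(3/2))) = ½·(-18 + 477/7 − 81/2) = 135/28, so the Y-coordinate is 1/7.
[XYW] = ½·(4·(-15/2−(3/2)) + 9·(3/2−(-3)) + (53/7)·(-3−(-15/2))) = ½·(-36 + 81/2 + 477/14) = 135/7, so the Z-coordinate is 4/7.
Check: 2/7 + 1/7 + 4/7 = 1.

(2/7, 1/7, 4/7)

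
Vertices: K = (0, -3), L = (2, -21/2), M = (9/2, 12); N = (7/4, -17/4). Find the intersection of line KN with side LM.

Barycentric coordinates of N with respect to KLM: (1/3, 1/2, 1/6).
On side LM the K-coordinate is zero; dropping N's K-weight 1/3 and renormalizing the remaining 1/2 : 1/6 gives weights 3/4, 1/4 on L, M.
J = (3/4)·(2, -21/2) + (1/4)·(9/2, 12) = (21/8, -39/8).

(21/8, -39/8)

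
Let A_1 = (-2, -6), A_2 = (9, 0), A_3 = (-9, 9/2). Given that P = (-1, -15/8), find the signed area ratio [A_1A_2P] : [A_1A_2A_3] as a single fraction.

[A_1A_2A_3] = ½·((-2)·(0−(9/2)) + 9·(9/2−(-6)) + (-9)·(-6−0)) = ½·(9 + 189/2 + 54) = 315/4.
[A_1A_2P] = ½·((-2)·(0−(-15/8)) + 9·(-15/8−(-6)) + (-1)·(-6−0)) = ½·(-15/4 + 297/8 + 6) = 315/16, so the ratio is (315/16)/(315/4) = 1/4.

1/4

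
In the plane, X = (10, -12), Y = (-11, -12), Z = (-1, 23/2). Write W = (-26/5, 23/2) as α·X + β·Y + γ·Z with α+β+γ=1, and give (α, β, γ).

Signed area of the reference triangle: [XYZ] = ½·(10·(-12−(23/2)) + (-11)·(23/2−(-12)) + (-1)·(-12−(-12))) = ½·(-235 − 517/2 + 0) = -987/4.
[WYZ] = ½·((-26/5)·(-12−(23/2)) + (-11)·(23/2−(23/2)) + (-1)·(23/2−(-12))) = ½·(611/5 + 0 − 47/2) = 987/20, so the X-coordinate is (987/20)/(-987/4) = -1/5.
[XWZ] = ½·(10·(23/2−(23/2)) + (-26/5)·(23/2−(-12)) + (-1)·(-12−(23/2))) = ½·(0 − 611/5 + 47/2) = -987/20, so the Y-coordinate is 1/5.
[XYW] = ½·(10·(-12−(23/2)) + (-11)·(23/2−(-12)) + (-26/5)·(-12−(-12))) = ½·(-235 − 517/2 + 0) = -987/4, so the Z-coordinate is 1.
Check: -1/5 + 1/5 + 1 = 1.

(-1/5, 1/5, 1)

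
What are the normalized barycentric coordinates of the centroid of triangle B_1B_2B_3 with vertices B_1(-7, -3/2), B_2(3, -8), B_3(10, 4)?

(1/3, 1/3, 1/3)

The centroid is the average of the vertices, so each weight is 1/3.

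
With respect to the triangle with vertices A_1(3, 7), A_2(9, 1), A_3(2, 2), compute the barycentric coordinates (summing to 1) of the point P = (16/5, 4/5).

(-1/5, 1/5, 1)

Signed area of the reference triangle: [A_1A_2A_3] = ½·(3·(1−2) + 9·(2−7) + 2·(7−1)) = ½·(-3 − 45 + 12) = -18.
[PA_2A_3] = ½·((16/5)·(1−2) + 9·(2−(4/5)) + 2·(4/5−1)) = ½·(-16/5 + 54/5 − 2/5) = 18/5, so the A_1-coordinate is (18/5)/(-18) = -1/5.
[A_1PA_3] = ½·(3·(4/5−2) + (16/5)·(2−7) + 2·(7−(4/5))) = ½·(-18/5 − 16 + 62/5) = -18/5, so the A_2-coordinate is 1/5.
[A_1A_2P] = ½·(3·(1−(4/5)) + 9·(4/5−7) + (16/5)·(7−1)) = ½·(3/5 − 279/5 + 96/5) = -18, so the A_3-coordinate is 1.
Check: -1/5 + 1/5 + 1 = 1.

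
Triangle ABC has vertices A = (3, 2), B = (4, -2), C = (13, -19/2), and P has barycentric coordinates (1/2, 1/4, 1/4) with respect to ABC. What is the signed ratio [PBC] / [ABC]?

The signed ratio [PBC]/[ABC] equals the barycentric coordinate of P at vertex A, which is 1/2.

1/2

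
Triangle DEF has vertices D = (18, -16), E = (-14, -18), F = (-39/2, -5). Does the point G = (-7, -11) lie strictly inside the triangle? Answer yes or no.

yes

Barycentric coordinates of G: (37/122, 25/122, 30/61).
The three coordinates are positive, positive, positive; a point is interior exactly when all three are positive.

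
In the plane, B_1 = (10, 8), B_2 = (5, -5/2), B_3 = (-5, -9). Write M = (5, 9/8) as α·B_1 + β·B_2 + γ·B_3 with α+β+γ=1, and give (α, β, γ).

(1/2, 1/4, 1/4)

Signed area of the reference triangle: [B_1B_2B_3] = ½·(10·(-5/2−(-9)) + 5·(-9−8) + (-5)·(8−(-5/2))) = ½·(65 − 85 − 105/2) = -145/4.
[MB_2B_3] = ½·(5·(-5/2−(-9)) + 5·(-9−(9/8)) + (-5)·(9/8−(-5/2))) = ½·(65/2 − 405/8 − 145/8) = -145/8, so the B_1-coordinate is (-145/8)/(-145/4) = 1/2.
[B_1MB_3] = ½·(10·(9/8−(-9)) + 5·(-9−8) + (-5)·(8−(9/8))) = ½·(405/4 − 85 − 275/8) = -145/16, so the B_2-coordinate is 1/4.
[B_1B_2M] = ½·(10·(-5/2−(9/8)) + 5·(9/8−8) + 5·(8−(-5/2))) = ½·(-145/4 − 275/8 + 105/2) = -145/16, so the B_3-coordinate is 1/4.
Check: 1/2 + 1/4 + 1/4 = 1.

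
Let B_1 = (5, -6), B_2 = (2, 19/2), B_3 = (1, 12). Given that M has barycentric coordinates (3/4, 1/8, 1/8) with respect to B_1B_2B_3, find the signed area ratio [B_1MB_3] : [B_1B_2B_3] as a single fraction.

The signed ratio [B_1MB_3]/[B_1B_2B_3] equals the barycentric coordinate of M at vertex B_2, which is 1/8.

1/8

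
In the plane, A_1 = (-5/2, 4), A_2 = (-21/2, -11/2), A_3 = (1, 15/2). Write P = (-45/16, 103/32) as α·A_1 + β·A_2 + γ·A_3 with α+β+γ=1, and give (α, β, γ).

Signed area of the reference triangle: [A_1A_2A_3] = ½·((-5/2)·(-11/2−(15/2)) + (-21/2)·(15/2−4) + 1·(4−(-11/2))) = ½·(65/2 − 147/4 + 19/2) = 21/8.
[PA_2A_3] = ½·((-45/16)·(-11/2−(15/2)) + (-21/2)·(15/2−(103/32)) + 1·(103/32−(-11/2))) = ½·(585/16 − 2877/64 + 279/32) = 21/128, so the A_1-coordinate is (21/128)/(21/8) = 1/16.
[A_1PA_3] = ½·((-5/2)·(103/32−(15/2)) + (-45/16)·(15/2−4) + 1·(4−(103/32))) = ½·(685/64 − 315/32 + 25/32) = 105/128, so the A_2-coordinate is 5/16.
[A_1A_2P] = ½·((-5/2)·(-11/2−(103/32)) + (-21/2)·(103/32−4) + (-45/16)·(4−(-11/2))) = ½·(1395/64 + 525/64 − 855/32) = 105/64, so the A_3-coordinate is 5/8.
Check: 1/16 + 5/16 + 5/8 = 1.

(1/16, 5/16, 5/8)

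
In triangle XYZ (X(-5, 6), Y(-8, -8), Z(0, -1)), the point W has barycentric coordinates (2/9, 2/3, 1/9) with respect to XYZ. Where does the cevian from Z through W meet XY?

Line ZW meets XY where the Z-coordinate vanishes; zeroing W's Z-weight and renormalizing leaves X, Y-weights 2/9 : 2/3 → (1/4, 3/4).
So V = (1/4)·X + (3/4)·Y = (-29/4, -9/2).

(-29/4, -9/2)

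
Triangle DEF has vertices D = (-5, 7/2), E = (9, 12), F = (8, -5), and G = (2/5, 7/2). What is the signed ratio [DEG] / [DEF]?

1/5

[DEF] = ½·((-5)·(12−(-5)) + 9·(-5−(7/2)) + 8·(7/2−12)) = ½·(-85 − 153/2 − 68) = -459/4.
[DEG] = ½·((-5)·(12−(7/2)) + 9·(7/2−(7/2)) + (2/5)·(7/2−12)) = ½·(-85/2 + 0 − 17/5) = -459/20, so the ratio is (-459/20)/(-459/4) = 1/5.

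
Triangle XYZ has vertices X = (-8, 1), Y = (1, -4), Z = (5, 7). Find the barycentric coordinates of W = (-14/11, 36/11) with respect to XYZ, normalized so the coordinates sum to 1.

Signed area of the reference triangle: [XYZ] = ½·((-8)·(-4−7) + 1·(7−1) + 5·(1−(-4))) = ½·(88 + 6 + 25) = 119/2.
[WYZ] = ½·((-14/11)·(-4−7) + 1·(7−(36/11)) + 5·(36/11−(-4))) = ½·(14 + 41/11 + 400/11) = 595/22, so the X-coordinate is (595/22)/(119/2) = 5/11.
[XWZ] = ½·((-8)·(36/11−7) + (-14/11)·(7−1) + 5·(1−(36/11))) = ½·(328/11 − 84/11 − 125/11) = 119/22, so the Y-coordinate is 1/11.
[XYW] = ½·((-8)·(-4−(36/11)) + 1·(36/11−1) + (-14/11)·(1−(-4))) = ½·(640/11 + 25/11 − 70/11) = 595/22, so the Z-coordinate is 5/11.
Check: 5/11 + 1/11 + 5/11 = 1.

(5/11, 1/11, 5/11)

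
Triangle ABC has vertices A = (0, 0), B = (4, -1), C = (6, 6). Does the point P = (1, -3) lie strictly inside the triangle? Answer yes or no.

Barycentric coordinates of P: (17/30, 4/5, -11/30).
The three coordinates are positive, positive, negative; a point is interior exactly when all three are positive.

no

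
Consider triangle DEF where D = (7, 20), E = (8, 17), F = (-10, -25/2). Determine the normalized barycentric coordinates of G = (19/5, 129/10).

(3/5, 1/5, 1/5)

Signed area of the reference triangle: [DEF] = ½·(7·(17−(-25/2)) + 8·(-25/2−20) + (-10)·(20−17)) = ½·(413/2 − 260 − 30) = -167/4.
[GEF] = ½·((19/5)·(17−(-25/2)) + 8·(-25/2−(129/10)) + (-10)·(129/10−17)) = ½·(1121/10 − 1016/5 + 41) = -501/20, so the D-coordinate is (-501/20)/(-167/4) = 3/5.
[DGF] = ½·(7·(129/10−(-25/2)) + (19/5)·(-25/2−20) + (-10)·(20−(129/10))) = ½·(889/5 − 247/2 − 71) = -167/20, so the E-coordinate is 1/5.
[DEG] = ½·(7·(17−(129/10)) + 8·(129/10−20) + (19/5)·(20−17)) = ½·(287/10 − 284/5 + 57/5) = -167/20, so the F-coordinate is 1/5.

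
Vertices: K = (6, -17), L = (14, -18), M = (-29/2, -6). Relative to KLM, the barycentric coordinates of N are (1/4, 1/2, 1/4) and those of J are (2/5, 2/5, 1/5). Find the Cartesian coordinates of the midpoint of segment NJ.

Barycentric coordinates of the midpoint are the average: (13/40, 9/20, 9/40).
Converting: (13/40)·K + (9/20)·L + (9/40)·M = (399/80, -599/40).

(399/80, -599/40)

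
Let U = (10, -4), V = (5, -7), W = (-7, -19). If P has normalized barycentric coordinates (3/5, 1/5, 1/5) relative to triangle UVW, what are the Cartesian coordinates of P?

(28/5, -38/5)

P = (3/5)·U + (1/5)·V + (1/5)·W.
x-coordinate: (3/5)·10 + (1/5)·5 + (1/5)·(-7) = 28/5.
y-coordinate: (3/5)·(-4) + (1/5)·(-7) + (1/5)·(-19) = -38/5.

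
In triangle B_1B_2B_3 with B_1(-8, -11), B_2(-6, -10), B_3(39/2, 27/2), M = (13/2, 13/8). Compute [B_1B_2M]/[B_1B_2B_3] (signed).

[B_1B_2B_3] = ½·((-8)·(-10−(27/2)) + (-6)·(27/2−(-11)) + (39/2)·(-11−(-10))) = ½·(188 − 147 − 39/2) = 43/4.
[B_1B_2M] = ½·((-8)·(-10−(13/8)) + (-6)·(13/8−(-11)) + (13/2)·(-11−(-10))) = ½·(93 − 303/4 − 13/2) = 43/8, so the ratio is (43/8)/(43/4) = 1/2.

1/2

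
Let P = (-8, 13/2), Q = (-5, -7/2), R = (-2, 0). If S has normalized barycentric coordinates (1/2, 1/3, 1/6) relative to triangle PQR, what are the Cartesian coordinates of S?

(-6, 25/12)

S = (1/2)·P + (1/3)·Q + (1/6)·R.
x-coordinate: (1/2)·(-8) + (1/3)·(-5) + (1/6)·(-2) = -6.
y-coordinate: (1/2)·(13/2) + (1/3)·(-7/2) + (1/6)·0 = 25/12.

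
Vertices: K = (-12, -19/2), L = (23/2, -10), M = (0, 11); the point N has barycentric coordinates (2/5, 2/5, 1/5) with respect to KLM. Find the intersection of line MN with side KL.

Line MN meets KL where the M-coordinate vanishes; zeroing N's M-weight and renormalizing leaves K, L-weights 2/5 : 2/5 → (1/2, 1/2).
So J = (1/2)·K + (1/2)·L = (-1/4, -39/4).

(-1/4, -39/4)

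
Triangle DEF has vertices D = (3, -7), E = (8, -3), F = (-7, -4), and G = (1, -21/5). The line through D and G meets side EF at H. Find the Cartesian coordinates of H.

(1/2, -7/2)

Barycentric coordinates of G with respect to DEF: (1/5, 2/5, 2/5).
On side EF the D-coordinate is zero; dropping G's D-weight 1/5 and renormalizing the remaining 2/5 : 2/5 gives weights 1/2, 1/2 on E, F.
H = (1/2)·(8, -3) + (1/2)·(-7, -4) = (1/2, -7/2).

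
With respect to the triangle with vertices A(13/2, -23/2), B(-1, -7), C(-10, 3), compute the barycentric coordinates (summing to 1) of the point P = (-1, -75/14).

(3/7, 3/14, 5/14)

Signed area of the reference triangle: [ABC] = ½·((13/2)·(-7−3) + (-1)·(3−(-23/2)) + (-10)·(-23/2−(-7))) = ½·(-65 − 29/2 + 45) = -69/4.
[PBC] = ½·((-1)·(-7−3) + (-1)·(3−(-75/14)) + (-10)·(-75/14−(-7))) = ½·(10 − 117/14 − 115/7) = -207/28, so the A-coordinate is (-207/28)/(-69/4) = 3/7.
[APC] = ½·((13/2)·(-75/14−3) + (-1)·(3−(-23/2)) + (-10)·(-23/2−(-75/14))) = ½·(-1521/28 − 29/2 + 430/7) = -207/56, so the B-coordinate is 3/14.
[ABP] = ½·((13/2)·(-7−(-75/14)) + (-1)·(-75/14−(-23/2)) + (-1)·(-23/2−(-7))) = ½·(-299/28 − 43/7 + 9/2) = -345/56, so the C-coordinate is 5/14.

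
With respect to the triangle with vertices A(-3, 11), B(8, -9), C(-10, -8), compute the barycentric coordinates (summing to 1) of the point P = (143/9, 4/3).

Signed area of the reference triangle: [ABC] = ½·((-3)·(-9−(-8)) + 8·(-8−11) + (-10)·(11−(-9))) = ½·(3 − 152 − 200) = -349/2.
[PBC] = ½·((143/9)·(-9−(-8)) + 8·(-8−(4/3)) + (-10)·(4/3−(-9))) = ½·(-143/9 − 224/3 − 310/3) = -1745/18, so the A-coordinate is (-1745/18)/(-349/2) = 5/9.
[APC] = ½·((-3)·(4/3−(-8)) + (143/9)·(-8−11) + (-10)·(11−(4/3))) = ½·(-28 − 2717/9 − 290/3) = -3839/18, so the B-coordinate is 11/9.
[ABP] = ½·((-3)·(-9−(4/3)) + 8·(4/3−11) + (143/9)·(11−(-9))) = ½·(31 − 232/3 + 2860/9) = 2443/18, so the C-coordinate is -7/9.

(5/9, 11/9, -7/9)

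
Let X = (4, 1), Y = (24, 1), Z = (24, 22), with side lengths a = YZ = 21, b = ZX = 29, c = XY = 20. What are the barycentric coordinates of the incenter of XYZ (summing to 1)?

The incenter has barycentric coordinates proportional to the opposite side lengths: (21 : 29 : 20).
Normalizing by 21+29+20 = 70 gives (3/10, 29/70, 2/7).

(3/10, 29/70, 2/7)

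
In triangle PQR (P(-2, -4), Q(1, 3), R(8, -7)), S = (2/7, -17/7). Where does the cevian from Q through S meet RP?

Barycentric coordinates of S with respect to PQR: (4/7, 2/7, 1/7).
On side RP the Q-coordinate is zero; dropping S's Q-weight 2/7 and renormalizing the remaining 1/7 : 4/7 gives weights 1/5, 4/5 on R, P.
T = (1/5)·(8, -7) + (4/5)·(-2, -4) = (0, -23/5).

(0, -23/5)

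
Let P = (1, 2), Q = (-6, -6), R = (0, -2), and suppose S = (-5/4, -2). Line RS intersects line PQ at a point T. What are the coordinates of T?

(-5/2, -2)

Barycentric coordinates of S with respect to PQR: (1/4, 1/4, 1/2).
On side PQ the R-coordinate is zero; dropping S's R-weight 1/2 and renormalizing the remaining 1/4 : 1/4 gives weights 1/2, 1/2 on P, Q.
T = (1/2)·(1, 2) + (1/2)·(-6, -6) = (-5/2, -2).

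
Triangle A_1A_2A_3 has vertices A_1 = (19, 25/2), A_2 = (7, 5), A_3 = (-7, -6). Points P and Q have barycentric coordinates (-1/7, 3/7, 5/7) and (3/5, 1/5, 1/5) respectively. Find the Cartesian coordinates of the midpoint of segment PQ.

(117/35, 59/35)

Barycentric coordinates of the midpoint are the average: (8/35, 11/35, 16/35).
Converting: (8/35)·A_1 + (11/35)·A_2 + (16/35)·A_3 = (117/35, 59/35).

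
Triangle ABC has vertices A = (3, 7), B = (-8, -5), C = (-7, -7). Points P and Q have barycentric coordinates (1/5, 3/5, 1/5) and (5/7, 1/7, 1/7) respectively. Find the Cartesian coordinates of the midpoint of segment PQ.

(-14/5, 1/7)

Barycentric coordinates of the midpoint are the average: (16/35, 13/35, 6/35).
Converting: (16/35)·A + (13/35)·B + (6/35)·C = (-14/5, 1/7).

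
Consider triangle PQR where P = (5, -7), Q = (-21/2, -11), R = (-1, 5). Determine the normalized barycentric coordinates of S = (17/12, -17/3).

Signed area of the reference triangle: [PQR] = ½·(5·(-11−5) + (-21/2)·(5−(-7)) + (-1)·(-7−(-11))) = ½·(-80 − 126 − 4) = -105.
[SQR] = ½·((17/12)·(-11−5) + (-21/2)·(5−(-17/3)) + (-1)·(-17/3−(-11))) = ½·(-68/3 − 112 − 16/3) = -70, so the P-coordinate is (-70)/(-105) = 2/3.
[PSR] = ½·(5·(-17/3−5) + (17/12)·(5−(-7)) + (-1)·(-7−(-17/3))) = ½·(-160/3 + 17 + 4/3) = -35/2, so the Q-coordinate is 1/6.
[PQS] = ½·(5·(-11−(-17/3)) + (-21/2)·(-17/3−(-7)) + (17/12)·(-7−(-11))) = ½·(-80/3 − 14 + 17/3) = -35/2, so the R-coordinate is 1/6.

(2/3, 1/6, 1/6)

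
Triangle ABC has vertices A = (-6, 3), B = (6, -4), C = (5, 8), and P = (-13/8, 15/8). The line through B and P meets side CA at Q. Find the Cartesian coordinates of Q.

Barycentric coordinates of P with respect to ABC: (5/8, 1/4, 1/8).
On side CA the B-coordinate is zero; dropping P's B-weight 1/4 and renormalizing the remaining 1/8 : 5/8 gives weights 1/6, 5/6 on C, A.
Q = (1/6)·(5, 8) + (5/6)·(-6, 3) = (-25/6, 23/6).

(-25/6, 23/6)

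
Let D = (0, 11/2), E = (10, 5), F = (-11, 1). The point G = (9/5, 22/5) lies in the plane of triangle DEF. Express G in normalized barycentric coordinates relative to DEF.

Signed area of the reference triangle: [DEF] = ½·(0·(5−1) + 10·(1−(11/2)) + (-11)·(11/2−5)) = ½·(0 − 45 − 11/2) = -101/4.
[GEF] = ½·((9/5)·(5−1) + 10·(1−(22/5)) + (-11)·(22/5−5)) = ½·(36/5 − 34 + 33/5) = -101/10, so the D-coordinate is (-101/10)/(-101/4) = 2/5.
[DGF] = ½·(0·(22/5−1) + (9/5)·(1−(11/2)) + (-11)·(11/2−(22/5))) = ½·(0 − 81/10 − 121/10) = -101/10, so the E-coordinate is 2/5.
[DEG] = ½·(0·(5−(22/5)) + 10·(22/5−(11/2)) + (9/5)·(11/2−5)) = ½·(0 − 11 + 9/10) = -101/20, so the F-coordinate is 1/5.

(2/5, 2/5, 1/5)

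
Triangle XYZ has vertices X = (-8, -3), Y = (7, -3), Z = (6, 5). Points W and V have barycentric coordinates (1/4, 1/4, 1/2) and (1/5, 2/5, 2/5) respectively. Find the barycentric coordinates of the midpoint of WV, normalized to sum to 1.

(9/40, 13/40, 9/20)

Since both coordinate triples sum to 1, the midpoint's barycentrics are the componentwise average.
(1/4+1/5)/2 = 9/40; similarly 13/40 and 9/20.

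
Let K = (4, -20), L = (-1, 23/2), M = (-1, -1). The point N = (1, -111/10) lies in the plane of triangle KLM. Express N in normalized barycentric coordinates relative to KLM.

(2/5, -1/5, 4/5)

Signed area of the reference triangle: [KLM] = ½·(4·(23/2−(-1)) + (-1)·(-1−(-20)) + (-1)·(-20−(23/2))) = ½·(50 − 19 + 63/2) = 125/4.
[NLM] = ½·(1·(23/2−(-1)) + (-1)·(-1−(-111/10)) + (-1)·(-111/10−(23/2))) = ½·(25/2 − 101/10 + 113/5) = 25/2, so the K-coordinate is (25/2)/(125/4) = 2/5.
[KNM] = ½·(4·(-111/10−(-1)) + 1·(-1−(-20)) + (-1)·(-20−(-111/10))) = ½·(-202/5 + 19 + 89/10) = -25/4, so the L-coordinate is -1/5.
[KLN] = ½·(4·(23/2−(-111/10)) + (-1)·(-111/10−(-20)) + 1·(-20−(23/2))) = ½·(452/5 − 89/10 − 63/2) = 25, so the M-coordinate is 4/5.
Check: 2/5 − 1/5 + 4/5 = 1.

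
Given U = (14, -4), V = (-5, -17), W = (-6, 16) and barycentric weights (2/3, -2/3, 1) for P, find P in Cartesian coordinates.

(20/3, 74/3)

P = (2/3)·U + (-2/3)·V + 1·W.
x-coordinate: (2/3)·14 + (-2/3)·(-5) + 1·(-6) = 20/3.
y-coordinate: (2/3)·(-4) + (-2/3)·(-17) + 1·16 = 74/3.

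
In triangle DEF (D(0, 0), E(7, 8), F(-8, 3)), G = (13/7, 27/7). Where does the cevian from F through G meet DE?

(7/2, 4)

Barycentric coordinates of G with respect to DEF: (3/7, 3/7, 1/7).
On side DE the F-coordinate is zero; dropping G's F-weight 1/7 and renormalizing the remaining 3/7 : 3/7 gives weights 1/2, 1/2 on D, E.
H = (1/2)·(0, 0) + (1/2)·(7, 8) = (7/2, 4).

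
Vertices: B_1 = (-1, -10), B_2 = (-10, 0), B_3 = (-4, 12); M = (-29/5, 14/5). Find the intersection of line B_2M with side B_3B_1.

Barycentric coordinates of M with respect to B_1B_2B_3: (1/5, 2/5, 2/5).
On side B_3B_1 the B_2-coordinate is zero; dropping M's B_2-weight 2/5 and renormalizing the remaining 2/5 : 1/5 gives weights 2/3, 1/3 on B_3, B_1.
N = (2/3)·(-4, 12) + (1/3)·(-1, -10) = (-3, 14/3).

(-3, 14/3)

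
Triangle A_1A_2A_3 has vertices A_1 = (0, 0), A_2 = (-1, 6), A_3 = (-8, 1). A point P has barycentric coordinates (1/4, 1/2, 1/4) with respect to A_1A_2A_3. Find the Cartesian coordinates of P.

(-5/2, 13/4)

P = (1/4)·A_1 + (1/2)·A_2 + (1/4)·A_3.
x-coordinate: (1/4)·0 + (1/2)·(-1) + (1/4)·(-8) = -5/2.
y-coordinate: (1/4)·0 + (1/2)·6 + (1/4)·1 = 13/4.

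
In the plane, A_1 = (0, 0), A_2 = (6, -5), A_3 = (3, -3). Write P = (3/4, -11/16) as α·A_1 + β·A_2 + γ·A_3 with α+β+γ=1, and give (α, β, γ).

(13/16, 1/16, 1/8)

Signed area of the reference triangle: [A_1A_2A_3] = ½·(0·(-5−(-3)) + 6·(-3−0) + 3·(0−(-5))) = ½·(0 − 18 + 15) = -3/2.
[PA_2A_3] = ½·((3/4)·(-5−(-3)) + 6·(-3−(-11/16)) + 3·(-11/16−(-5))) = ½·(-3/2 − 111/8 + 207/16) = -39/32, so the A_1-coordinate is (-39/32)/(-3/2) = 13/16.
[A_1PA_3] = ½·(0·(-11/16−(-3)) + (3/4)·(-3−0) + 3·(0−(-11/16))) = ½·(0 − 9/4 + 33/16) = -3/32, so the A_2-coordinate is 1/16.
[A_1A_2P] = ½·(0·(-5−(-11/16)) + 6·(-11/16−0) + (3/4)·(0−(-5))) = ½·(0 − 33/8 + 15/4) = -3/16, so the A_3-coordinate is 1/8.
Check: 13/16 + 1/16 + 1/8 = 1.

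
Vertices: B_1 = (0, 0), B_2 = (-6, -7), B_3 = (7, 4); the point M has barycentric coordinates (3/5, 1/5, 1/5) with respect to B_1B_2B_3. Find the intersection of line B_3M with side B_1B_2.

(-3/2, -7/4)

Line B_3M meets B_1B_2 where the B_3-coordinate vanishes; zeroing M's B_3-weight and renormalizing leaves B_1, B_2-weights 3/5 : 1/5 → (3/4, 1/4).
So N = (3/4)·B_1 + (1/4)·B_2 = (-3/2, -7/4).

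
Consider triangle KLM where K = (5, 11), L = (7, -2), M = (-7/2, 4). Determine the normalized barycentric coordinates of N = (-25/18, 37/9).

(1/9, 1/9, 7/9)

Signed area of the reference triangle: [KLM] = ½·(5·(-2−4) + 7·(4−11) + (-7/2)·(11−(-2))) = ½·(-30 − 49 − 91/2) = -249/4.
[NLM] = ½·((-25/18)·(-2−4) + 7·(4−(37/9)) + (-7/2)·(37/9−(-2))) = ½·(25/3 − 7/9 − 385/18) = -83/12, so the K-coordinate is (-83/12)/(-249/4) = 1/9.
[KNM] = ½·(5·(37/9−4) + (-25/18)·(4−11) + (-7/2)·(11−(37/9))) = ½·(5/9 + 175/18 − 217/9) = -83/12, so the L-coordinate is 1/9.
[KLN] = ½·(5·(-2−(37/9)) + 7·(37/9−11) + (-25/18)·(11−(-2))) = ½·(-275/9 − 434/9 − 325/18) = -581/12, so the M-coordinate is 7/9.
Check: 1/9 + 1/9 + 7/9 = 1.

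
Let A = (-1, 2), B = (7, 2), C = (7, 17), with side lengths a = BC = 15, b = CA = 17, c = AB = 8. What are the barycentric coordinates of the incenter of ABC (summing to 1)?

(3/8, 17/40, 1/5)

The incenter has barycentric coordinates proportional to the opposite side lengths: (15 : 17 : 8).
Normalizing by 15+17+8 = 40 gives (3/8, 17/40, 1/5).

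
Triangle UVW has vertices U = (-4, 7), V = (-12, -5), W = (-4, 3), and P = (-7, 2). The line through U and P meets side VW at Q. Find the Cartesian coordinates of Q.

(-10, -3)

Barycentric coordinates of P with respect to UVW: (1/2, 3/8, 1/8).
On side VW the U-coordinate is zero; dropping P's U-weight 1/2 and renormalizing the remaining 3/8 : 1/8 gives weights 3/4, 1/4 on V, W.
Q = (3/4)·(-12, -5) + (1/4)·(-4, 3) = (-10, -3).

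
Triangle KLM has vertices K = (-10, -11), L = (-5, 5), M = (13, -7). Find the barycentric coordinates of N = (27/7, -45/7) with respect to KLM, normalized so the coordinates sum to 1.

Signed area of the reference triangle: [KLM] = ½·((-10)·(5−(-7)) + (-5)·(-7−(-11)) + 13·(-11−5)) = ½·(-120 − 20 − 208) = -174.
[NLM] = ½·((27/7)·(5−(-7)) + (-5)·(-7−(-45/7)) + 13·(-45/7−5)) = ½·(324/7 + 20/7 − 1040/7) = -348/7, so the K-coordinate is (-348/7)/(-174) = 2/7.
[KNM] = ½·((-10)·(-45/7−(-7)) + (27/7)·(-7−(-11)) + 13·(-11−(-45/7))) = ½·(-40/7 + 108/7 − 416/7) = -174/7, so the L-coordinate is 1/7.
[KLN] = ½·((-10)·(5−(-45/7)) + (-5)·(-45/7−(-11)) + (27/7)·(-11−5)) = ½·(-800/7 − 160/7 − 432/7) = -696/7, so the M-coordinate is 4/7.
Check: 2/7 + 1/7 + 4/7 = 1.

(2/7, 1/7, 4/7)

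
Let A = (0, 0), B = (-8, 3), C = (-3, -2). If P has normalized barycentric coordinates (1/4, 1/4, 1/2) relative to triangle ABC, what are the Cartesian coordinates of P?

P = (1/4)·A + (1/4)·B + (1/2)·C.
x-coordinate: (1/4)·0 + (1/4)·(-8) + (1/2)·(-3) = -7/2.
y-coordinate: (1/4)·0 + (1/4)·3 + (1/2)·(-2) = -1/4.

(-7/2, -1/4)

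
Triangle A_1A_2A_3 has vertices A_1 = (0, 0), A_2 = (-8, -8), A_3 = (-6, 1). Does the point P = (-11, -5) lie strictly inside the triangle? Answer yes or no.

no

Barycentric coordinates of P: (-33/56, 41/56, 6/7).
The three coordinates are negative, positive, positive; a point is interior exactly when all three are positive.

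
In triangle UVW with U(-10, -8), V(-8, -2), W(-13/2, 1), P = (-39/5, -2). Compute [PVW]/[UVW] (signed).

1/5

[UVW] = ½·((-10)·(-2−1) + (-8)·(1−(-8)) + (-13/2)·(-8−(-2))) = ½·(30 − 72 + 39) = -3/2.
[PVW] = ½·((-39/5)·(-2−1) + (-8)·(1−(-2)) + (-13/2)·(-2−(-2))) = ½·(117/5 − 24 + 0) = -3/10, so the ratio is (-3/10)/(-3/2) = 1/5.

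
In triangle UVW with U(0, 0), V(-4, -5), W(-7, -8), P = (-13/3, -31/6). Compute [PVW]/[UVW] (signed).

[UVW] = ½·(0·(-5−(-8)) + (-4)·(-8−0) + (-7)·(0−(-5))) = ½·(0 + 32 − 35) = -3/2.
[PVW] = ½·((-13/3)·(-5−(-8)) + (-4)·(-8−(-31/6)) + (-7)·(-31/6−(-5))) = ½·(-13 + 34/3 + 7/6) = -1/4, so the ratio is (-1/4)/(-3/2) = 1/6.

1/6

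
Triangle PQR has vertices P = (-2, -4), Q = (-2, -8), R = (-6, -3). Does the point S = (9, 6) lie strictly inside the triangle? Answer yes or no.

no

Barycentric coordinates of S: (111/16, -51/16, -11/4).
The three coordinates are positive, negative, negative; a point is interior exactly when all three are positive.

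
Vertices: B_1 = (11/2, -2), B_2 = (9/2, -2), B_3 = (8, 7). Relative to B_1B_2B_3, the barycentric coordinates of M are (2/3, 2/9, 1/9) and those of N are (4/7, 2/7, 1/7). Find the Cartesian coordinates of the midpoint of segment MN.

(701/126, -6/7)

Barycentric coordinates of the midpoint are the average: (13/21, 16/63, 8/63).
Converting: (13/21)·B_1 + (16/63)·B_2 + (8/63)·B_3 = (701/126, -6/7).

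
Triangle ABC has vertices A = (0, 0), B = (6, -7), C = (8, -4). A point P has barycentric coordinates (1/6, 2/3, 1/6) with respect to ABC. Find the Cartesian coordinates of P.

(16/3, -16/3)

P = (1/6)·A + (2/3)·B + (1/6)·C.
x-coordinate: (1/6)·0 + (2/3)·6 + (1/6)·8 = 16/3.
y-coordinate: (1/6)·0 + (2/3)·(-7) + (1/6)·(-4) = -16/3.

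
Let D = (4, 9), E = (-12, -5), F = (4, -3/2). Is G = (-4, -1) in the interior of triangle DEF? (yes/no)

Barycentric coordinates of G: (3/14, 1/2, 2/7).
The three coordinates are positive, positive, positive; a point is interior exactly when all three are positive.

yes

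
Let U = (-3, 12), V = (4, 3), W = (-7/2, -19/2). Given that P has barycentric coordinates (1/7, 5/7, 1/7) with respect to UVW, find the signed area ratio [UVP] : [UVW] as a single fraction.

The signed ratio [UVP]/[UVW] equals the barycentric coordinate of P at vertex W, which is 1/7.

1/7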